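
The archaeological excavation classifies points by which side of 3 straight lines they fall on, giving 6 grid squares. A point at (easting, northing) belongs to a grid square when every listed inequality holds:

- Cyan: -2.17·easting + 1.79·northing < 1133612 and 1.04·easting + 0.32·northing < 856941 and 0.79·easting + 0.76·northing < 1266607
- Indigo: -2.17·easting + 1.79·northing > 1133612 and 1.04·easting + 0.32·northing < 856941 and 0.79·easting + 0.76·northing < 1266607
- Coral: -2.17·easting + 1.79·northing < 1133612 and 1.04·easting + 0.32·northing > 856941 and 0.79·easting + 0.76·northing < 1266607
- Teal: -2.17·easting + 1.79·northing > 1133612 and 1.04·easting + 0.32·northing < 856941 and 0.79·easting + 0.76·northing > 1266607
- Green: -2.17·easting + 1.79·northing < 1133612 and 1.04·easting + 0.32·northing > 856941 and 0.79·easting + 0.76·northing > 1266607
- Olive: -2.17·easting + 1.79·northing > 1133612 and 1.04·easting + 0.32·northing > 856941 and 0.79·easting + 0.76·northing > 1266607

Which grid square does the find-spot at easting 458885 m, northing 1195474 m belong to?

Olive

-2.17·458885 + 1.79·1195474 = 1144118.010, which is > 1133612
1.04·458885 + 0.32·1195474 = 859792.080, which is > 856941
0.79·458885 + 0.76·1195474 = 1271079.390, which is > 1266607
This sign pattern matches Olive.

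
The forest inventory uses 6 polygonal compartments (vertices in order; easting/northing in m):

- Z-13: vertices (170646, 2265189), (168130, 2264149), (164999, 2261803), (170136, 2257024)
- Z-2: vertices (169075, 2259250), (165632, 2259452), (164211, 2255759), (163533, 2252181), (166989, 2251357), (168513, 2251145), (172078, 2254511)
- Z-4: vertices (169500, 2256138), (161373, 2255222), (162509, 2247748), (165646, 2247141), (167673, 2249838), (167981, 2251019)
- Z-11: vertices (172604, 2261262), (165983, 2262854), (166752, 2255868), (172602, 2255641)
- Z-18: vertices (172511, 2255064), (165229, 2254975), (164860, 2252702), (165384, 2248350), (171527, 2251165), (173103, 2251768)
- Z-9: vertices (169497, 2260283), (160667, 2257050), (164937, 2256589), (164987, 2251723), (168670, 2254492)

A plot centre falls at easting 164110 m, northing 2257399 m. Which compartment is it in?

Z-9

Cast a ray rightward from (164110, 2257399). For each polygon, the edges (by vertex number in listed order) whose endpoints lie on opposite sides of northing = 2257399, where each meets that height, and whether that is right or left of the point:
Z-13: 3–4 at easting≈169732.9 (right), 4–1 at easting≈170159.4 (right) → 2 crossings.
Z-2: 2–3 at easting≈164842.0 (right), 7–1 at easting≈170247.9 (right) → 2 crossings.
Z-4: no edge straddles that height → 0 crossings.
Z-11: 2–3 at easting≈166583.5 (right), 4–1 at easting≈172602.6 (right) → 2 crossings.
Z-18: no edge straddles that height → 0 crossings.
Z-9: 1–2 at easting≈161620.2 (left), 5–1 at easting≈169085.1 (right) → 1 crossing.
Only Z-9 has an odd count, so the point is inside Z-9.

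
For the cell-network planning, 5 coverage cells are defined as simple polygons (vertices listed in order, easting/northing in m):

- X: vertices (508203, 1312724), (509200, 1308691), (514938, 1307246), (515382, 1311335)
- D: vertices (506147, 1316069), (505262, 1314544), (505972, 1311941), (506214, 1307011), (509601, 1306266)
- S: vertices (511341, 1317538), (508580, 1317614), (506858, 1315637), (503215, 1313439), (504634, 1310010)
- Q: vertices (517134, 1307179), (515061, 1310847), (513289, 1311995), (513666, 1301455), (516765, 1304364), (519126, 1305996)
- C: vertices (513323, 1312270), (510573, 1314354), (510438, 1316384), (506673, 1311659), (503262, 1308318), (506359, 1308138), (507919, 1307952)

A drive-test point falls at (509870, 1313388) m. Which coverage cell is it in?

C

Cast a ray rightward from (509870, 1313388). For each polygon, the edges (by vertex number in listed order) whose endpoints lie on opposite sides of northing = 1313388, where each meets that height, and whether that is right or left of the point:
X: no edge straddles that height → 0 crossings.
D: 2–3 at easting≈505577.3 (left), 5–1 at easting≈507091.6 (left) → 0 crossings.
S: 4–5 at easting≈503236.1 (left), 5–1 at easting≈507643.6 (left) → 0 crossings.
Q: no edge straddles that height → 0 crossings.
C: 1–2 at easting≈511847.7 (right), 3–4 at easting≈508050.7 (left) → 1 crossing.
Only C has an odd count, so the point is inside C.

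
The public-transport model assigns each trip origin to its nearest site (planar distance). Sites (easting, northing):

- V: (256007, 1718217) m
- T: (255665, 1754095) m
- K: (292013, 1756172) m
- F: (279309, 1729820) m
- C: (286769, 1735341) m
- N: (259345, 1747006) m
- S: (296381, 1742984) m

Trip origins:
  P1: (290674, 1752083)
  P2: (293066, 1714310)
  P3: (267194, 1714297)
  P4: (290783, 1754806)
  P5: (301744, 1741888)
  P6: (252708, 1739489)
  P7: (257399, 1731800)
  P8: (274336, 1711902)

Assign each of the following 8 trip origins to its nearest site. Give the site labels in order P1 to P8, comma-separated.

K, F, V, K, S, N, V, F

P1 → K (d²=18512842.00)
P2 → F (d²=429815149.00)
P3 → V (d²=140515369.00)
P4 → K (d²=3378856.00)
P5 → S (d²=29962985.00)
P6 → N (d²=100555058.00)
P7 → V (d²=186435553.00)
P8 → F (d²=345785453.00)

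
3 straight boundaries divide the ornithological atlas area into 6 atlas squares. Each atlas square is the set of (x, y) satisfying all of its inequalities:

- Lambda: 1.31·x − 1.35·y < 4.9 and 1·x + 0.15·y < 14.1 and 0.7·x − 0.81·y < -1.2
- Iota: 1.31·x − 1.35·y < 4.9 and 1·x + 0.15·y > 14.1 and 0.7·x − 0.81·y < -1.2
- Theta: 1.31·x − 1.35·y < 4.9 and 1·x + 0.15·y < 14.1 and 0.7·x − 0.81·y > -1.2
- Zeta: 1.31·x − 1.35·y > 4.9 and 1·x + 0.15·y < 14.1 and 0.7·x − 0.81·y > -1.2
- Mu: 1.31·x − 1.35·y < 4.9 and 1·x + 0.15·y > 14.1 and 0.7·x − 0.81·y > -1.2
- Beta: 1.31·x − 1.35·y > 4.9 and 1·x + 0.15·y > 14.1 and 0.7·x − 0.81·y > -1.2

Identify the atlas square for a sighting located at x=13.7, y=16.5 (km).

Iota

1.31·13.7 − 1.35·16.5 = -4.328, which is < 4.9
1·13.7 + 0.15·16.5 = 16.175, which is > 14.1
0.7·13.7 − 0.81·16.5 = -3.775, which is < -1.2
This sign pattern matches Iota.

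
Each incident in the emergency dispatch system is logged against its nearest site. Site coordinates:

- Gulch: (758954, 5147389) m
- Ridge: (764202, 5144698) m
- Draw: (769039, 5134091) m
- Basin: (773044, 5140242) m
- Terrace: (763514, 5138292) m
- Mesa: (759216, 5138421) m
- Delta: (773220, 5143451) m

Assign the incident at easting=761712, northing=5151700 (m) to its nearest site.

Gulch

Squared distances to each site:
Gulch: 26191285.000; Ridge: 55228104.000; Draw: 363761810.000; Basin: 259699988.000; Terrace: 183021668.000; Mesa: 182561857.000; Delta: 200480065.000.
Minimum at Gulch.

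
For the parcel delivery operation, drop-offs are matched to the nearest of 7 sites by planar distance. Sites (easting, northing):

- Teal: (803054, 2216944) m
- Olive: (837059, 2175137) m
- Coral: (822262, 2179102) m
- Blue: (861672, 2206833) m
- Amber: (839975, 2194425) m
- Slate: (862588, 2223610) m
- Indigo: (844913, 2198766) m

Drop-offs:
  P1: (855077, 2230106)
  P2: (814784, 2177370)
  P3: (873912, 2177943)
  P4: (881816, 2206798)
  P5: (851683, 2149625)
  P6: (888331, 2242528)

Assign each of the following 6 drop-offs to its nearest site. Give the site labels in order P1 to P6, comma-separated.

Slate, Coral, Blue, Blue, Olive, Slate

P1 → Slate (d²=98613137.00)
P2 → Coral (d²=58920308.00)
P3 → Blue (d²=984449700.00)
P4 → Blue (d²=405781961.00)
P5 → Olive (d²=864723520.00)
P6 → Slate (d²=1020592773.00)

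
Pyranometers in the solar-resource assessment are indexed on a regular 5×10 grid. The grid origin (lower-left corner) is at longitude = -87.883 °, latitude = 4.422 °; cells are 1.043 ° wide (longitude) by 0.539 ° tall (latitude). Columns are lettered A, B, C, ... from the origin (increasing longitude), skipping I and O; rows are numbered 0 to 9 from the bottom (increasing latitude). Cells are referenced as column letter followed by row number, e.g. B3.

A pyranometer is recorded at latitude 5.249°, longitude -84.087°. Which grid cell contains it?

Column index: ⌊(-84.087 − -87.883) / 1.043⌋ = ⌊3.640⌋ = 3 → column D
Row offset from origin: ⌊(5.249 − 4.422) / 0.539⌋ = ⌊1.534⌋ = 1 → row 1

D1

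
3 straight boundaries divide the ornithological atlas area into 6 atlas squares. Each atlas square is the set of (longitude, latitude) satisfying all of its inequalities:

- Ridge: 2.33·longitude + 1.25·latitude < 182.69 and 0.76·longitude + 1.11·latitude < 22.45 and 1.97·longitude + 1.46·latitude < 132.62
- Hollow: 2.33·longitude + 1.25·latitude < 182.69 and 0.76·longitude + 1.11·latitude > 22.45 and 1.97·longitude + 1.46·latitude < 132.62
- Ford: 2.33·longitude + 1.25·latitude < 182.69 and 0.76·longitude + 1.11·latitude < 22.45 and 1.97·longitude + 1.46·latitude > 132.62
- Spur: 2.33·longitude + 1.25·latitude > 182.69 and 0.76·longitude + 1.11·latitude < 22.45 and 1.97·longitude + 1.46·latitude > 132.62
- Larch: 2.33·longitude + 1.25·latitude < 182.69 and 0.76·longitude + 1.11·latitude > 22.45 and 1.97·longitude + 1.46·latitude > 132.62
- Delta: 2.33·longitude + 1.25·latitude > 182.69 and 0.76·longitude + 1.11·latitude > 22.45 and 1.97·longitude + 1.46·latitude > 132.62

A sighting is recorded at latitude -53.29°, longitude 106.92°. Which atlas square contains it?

Ford

2.33·106.92 + 1.25·-53.29 = 182.511, which is < 182.69
0.76·106.92 + 1.11·-53.29 = 22.107, which is < 22.45
1.97·106.92 + 1.46·-53.29 = 132.829, which is > 132.62
This sign pattern matches Ford.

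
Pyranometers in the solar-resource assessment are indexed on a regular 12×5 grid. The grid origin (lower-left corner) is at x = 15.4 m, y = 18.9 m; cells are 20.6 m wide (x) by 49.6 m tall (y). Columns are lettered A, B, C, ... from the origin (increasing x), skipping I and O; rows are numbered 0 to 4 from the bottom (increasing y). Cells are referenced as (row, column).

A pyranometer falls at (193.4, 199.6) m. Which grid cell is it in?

Column index: ⌊(193.4 − 15.4) / 20.6⌋ = ⌊8.641⌋ = 8 → column J
Row offset from origin: ⌊(199.6 − 18.9) / 49.6⌋ = ⌊3.643⌋ = 3 → row 3

(3, J)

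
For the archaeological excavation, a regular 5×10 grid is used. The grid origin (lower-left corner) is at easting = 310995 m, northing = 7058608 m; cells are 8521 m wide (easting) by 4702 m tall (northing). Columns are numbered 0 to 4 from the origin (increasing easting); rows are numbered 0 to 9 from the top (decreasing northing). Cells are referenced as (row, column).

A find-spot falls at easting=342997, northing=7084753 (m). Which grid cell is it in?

(4, 3)

Column index: ⌊(342997 − 310995) / 8521⌋ = ⌊3.756⌋ = 3
Row offset from origin: ⌊(7084753 − 7058608) / 4702⌋ = ⌊5.560⌋ = 5 → row 4 (counted from top)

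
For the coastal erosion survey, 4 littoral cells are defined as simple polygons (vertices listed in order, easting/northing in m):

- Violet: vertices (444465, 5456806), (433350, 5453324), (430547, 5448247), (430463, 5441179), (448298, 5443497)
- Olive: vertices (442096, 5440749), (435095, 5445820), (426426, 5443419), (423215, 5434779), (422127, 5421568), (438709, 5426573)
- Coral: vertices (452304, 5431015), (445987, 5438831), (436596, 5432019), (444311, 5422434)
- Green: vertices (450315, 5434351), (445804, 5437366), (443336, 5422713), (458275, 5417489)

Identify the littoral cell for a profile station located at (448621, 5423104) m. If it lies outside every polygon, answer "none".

Green

Cast a ray rightward from (448621, 5423104). For each polygon, the edges (by vertex number in listed order) whose endpoints lie on opposite sides of northing = 5423104, where each meets that height, and whether that is right or left of the point:
Violet: no edge straddles that height → 0 crossings.
Olive: 4–5 at easting≈422253.5 (left), 5–6 at easting≈427215.9 (left) → 0 crossings.
Coral: 3–4 at easting≈443771.7 (left), 4–1 at easting≈444935.1 (left) → 0 crossings.
Green: 2–3 at easting≈443401.9 (left), 4–1 at easting≈455624.3 (right) → 1 crossing.
Only Green has an odd count, so the point is inside Green.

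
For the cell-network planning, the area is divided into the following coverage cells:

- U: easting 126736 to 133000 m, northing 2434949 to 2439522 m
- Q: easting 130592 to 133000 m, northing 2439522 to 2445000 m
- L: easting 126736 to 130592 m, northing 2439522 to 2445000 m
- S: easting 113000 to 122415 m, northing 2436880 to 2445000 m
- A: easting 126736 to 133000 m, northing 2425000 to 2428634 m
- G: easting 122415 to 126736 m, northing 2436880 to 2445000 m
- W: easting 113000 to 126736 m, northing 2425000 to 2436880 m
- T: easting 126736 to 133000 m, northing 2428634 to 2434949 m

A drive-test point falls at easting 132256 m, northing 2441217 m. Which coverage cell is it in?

The point has easting = 132256 and northing = 2441217.
Only Q satisfies 130592 ≤ easting ≤ 133000 and 2439522 ≤ northing ≤ 2445000.

Q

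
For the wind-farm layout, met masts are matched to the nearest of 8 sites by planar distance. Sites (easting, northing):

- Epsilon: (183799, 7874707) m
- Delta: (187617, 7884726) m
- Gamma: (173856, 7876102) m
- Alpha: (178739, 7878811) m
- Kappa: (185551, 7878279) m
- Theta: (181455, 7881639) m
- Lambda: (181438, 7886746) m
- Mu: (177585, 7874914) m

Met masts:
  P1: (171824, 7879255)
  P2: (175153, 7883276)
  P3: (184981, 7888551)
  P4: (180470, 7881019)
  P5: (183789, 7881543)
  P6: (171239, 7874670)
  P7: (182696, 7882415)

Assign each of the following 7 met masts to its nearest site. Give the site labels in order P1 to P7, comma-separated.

Gamma, Alpha, Lambda, Theta, Theta, Gamma, Theta

P1 → Gamma (d²=14070433.00)
P2 → Alpha (d²=32795621.00)
P3 → Lambda (d²=15810874.00)
P4 → Theta (d²=1354625.00)
P5 → Theta (d²=5456772.00)
P6 → Gamma (d²=8899313.00)
P7 → Theta (d²=2142257.00)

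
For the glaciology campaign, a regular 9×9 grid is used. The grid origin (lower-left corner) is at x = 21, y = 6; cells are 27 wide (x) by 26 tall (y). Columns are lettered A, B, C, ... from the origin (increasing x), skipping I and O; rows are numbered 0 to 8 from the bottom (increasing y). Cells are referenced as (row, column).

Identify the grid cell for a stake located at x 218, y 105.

Column index: ⌊(218 − 21) / 27⌋ = ⌊7.296⌋ = 7 → column H
Row offset from origin: ⌊(105 − 6) / 26⌋ = ⌊3.808⌋ = 3 → row 3

(3, H)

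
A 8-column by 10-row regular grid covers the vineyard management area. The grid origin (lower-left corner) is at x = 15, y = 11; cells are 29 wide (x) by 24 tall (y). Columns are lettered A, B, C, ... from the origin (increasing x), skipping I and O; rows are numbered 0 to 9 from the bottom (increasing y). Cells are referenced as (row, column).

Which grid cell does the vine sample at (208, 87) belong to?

Column index: ⌊(208 − 15) / 29⌋ = ⌊6.655⌋ = 6 → column G
Row offset from origin: ⌊(87 − 11) / 24⌋ = ⌊3.167⌋ = 3 → row 3

(3, G)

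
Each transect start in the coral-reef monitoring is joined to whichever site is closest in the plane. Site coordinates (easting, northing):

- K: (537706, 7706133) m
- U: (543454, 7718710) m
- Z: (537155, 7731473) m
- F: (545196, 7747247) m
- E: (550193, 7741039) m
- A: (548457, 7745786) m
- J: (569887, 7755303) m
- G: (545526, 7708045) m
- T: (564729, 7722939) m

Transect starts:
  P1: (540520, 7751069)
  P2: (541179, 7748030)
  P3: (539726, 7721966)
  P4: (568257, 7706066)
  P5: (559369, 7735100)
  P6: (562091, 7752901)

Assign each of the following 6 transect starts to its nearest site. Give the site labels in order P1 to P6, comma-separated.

F, F, U, T, E, J

P1 → F (d²=36472660.00)
P2 → F (d²=16749378.00)
P3 → U (d²=24499520.00)
P4 → T (d²=297144913.00)
P5 → E (d²=119470697.00)
P6 → J (d²=66547220.00)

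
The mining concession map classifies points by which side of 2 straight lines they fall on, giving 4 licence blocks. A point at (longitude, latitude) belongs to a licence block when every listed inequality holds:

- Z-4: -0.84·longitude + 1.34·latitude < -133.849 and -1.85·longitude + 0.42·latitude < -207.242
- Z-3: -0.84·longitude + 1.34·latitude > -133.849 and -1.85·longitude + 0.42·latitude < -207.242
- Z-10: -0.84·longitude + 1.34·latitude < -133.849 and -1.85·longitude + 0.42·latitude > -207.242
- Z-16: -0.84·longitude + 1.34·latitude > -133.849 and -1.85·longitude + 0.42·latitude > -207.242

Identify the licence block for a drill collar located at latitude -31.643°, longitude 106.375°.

-0.84·106.375 + 1.34·-31.643 = -131.757, which is > -133.849
-1.85·106.375 + 0.42·-31.643 = -210.084, which is < -207.242
This sign pattern matches Z-3.

Z-3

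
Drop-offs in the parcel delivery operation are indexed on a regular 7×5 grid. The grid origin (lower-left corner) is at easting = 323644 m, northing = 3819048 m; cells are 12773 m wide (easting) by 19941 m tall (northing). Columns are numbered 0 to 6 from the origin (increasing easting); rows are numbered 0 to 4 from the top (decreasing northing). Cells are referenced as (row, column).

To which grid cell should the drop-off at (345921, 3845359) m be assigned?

(3, 1)

Column index: ⌊(345921 − 323644) / 12773⌋ = ⌊1.744⌋ = 1
Row offset from origin: ⌊(3845359 − 3819048) / 19941⌋ = ⌊1.319⌋ = 1 → row 3 (counted from top)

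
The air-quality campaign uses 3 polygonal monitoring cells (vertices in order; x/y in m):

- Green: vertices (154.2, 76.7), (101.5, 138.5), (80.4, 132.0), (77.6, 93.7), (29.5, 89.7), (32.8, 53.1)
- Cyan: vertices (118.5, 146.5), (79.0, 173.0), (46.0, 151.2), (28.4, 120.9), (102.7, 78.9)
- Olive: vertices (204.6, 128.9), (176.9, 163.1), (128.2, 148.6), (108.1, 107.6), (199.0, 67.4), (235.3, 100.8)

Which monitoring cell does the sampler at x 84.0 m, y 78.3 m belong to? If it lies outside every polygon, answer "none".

Cast a ray rightward from (84.0, 78.3). For each polygon, the edges (by vertex number in listed order) whose endpoints lie on opposite sides of y = 78.3, where each meets that height, and whether that is right or left of the point:
Green: 1–2 at x≈152.84 (right), 5–6 at x≈30.53 (left) → 1 crossing.
Cyan: no edge straddles that height → 0 crossings.
Olive: 4–5 at x≈174.35 (right), 5–6 at x≈210.85 (right) → 2 crossings.
Only Green has an odd count, so the point is inside Green.

Green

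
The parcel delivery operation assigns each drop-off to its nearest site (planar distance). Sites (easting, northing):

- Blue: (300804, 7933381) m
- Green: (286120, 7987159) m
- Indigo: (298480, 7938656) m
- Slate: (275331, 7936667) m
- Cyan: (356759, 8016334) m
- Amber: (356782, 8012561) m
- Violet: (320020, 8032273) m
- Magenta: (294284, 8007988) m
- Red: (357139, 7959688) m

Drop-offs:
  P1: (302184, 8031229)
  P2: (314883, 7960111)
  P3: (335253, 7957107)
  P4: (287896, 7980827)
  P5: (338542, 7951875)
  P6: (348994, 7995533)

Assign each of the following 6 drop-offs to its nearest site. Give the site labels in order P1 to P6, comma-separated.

Violet, Indigo, Red, Green, Red, Amber

P1 → Violet (d²=319212832.00)
P2 → Indigo (d²=729375434.00)
P3 → Red (d²=485658557.00)
P4 → Green (d²=43248400.00)
P5 → Red (d²=406891378.00)
P6 → Amber (d²=350605728.00)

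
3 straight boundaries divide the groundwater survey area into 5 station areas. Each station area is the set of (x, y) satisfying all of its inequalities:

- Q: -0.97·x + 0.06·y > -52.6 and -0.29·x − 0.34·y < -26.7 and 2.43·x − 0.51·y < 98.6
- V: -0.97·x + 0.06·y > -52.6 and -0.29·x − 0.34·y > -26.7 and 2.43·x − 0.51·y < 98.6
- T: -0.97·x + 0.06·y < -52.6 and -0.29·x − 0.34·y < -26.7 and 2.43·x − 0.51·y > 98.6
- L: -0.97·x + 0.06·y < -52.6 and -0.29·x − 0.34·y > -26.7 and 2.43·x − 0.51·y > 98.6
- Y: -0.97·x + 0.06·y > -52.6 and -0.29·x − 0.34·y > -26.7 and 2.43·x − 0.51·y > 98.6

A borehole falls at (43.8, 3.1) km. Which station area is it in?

-0.97·43.8 + 0.06·3.1 = -42.300, which is > -52.6
-0.29·43.8 − 0.34·3.1 = -13.756, which is > -26.7
2.43·43.8 − 0.51·3.1 = 104.853, which is > 98.6
This sign pattern matches Y.

Y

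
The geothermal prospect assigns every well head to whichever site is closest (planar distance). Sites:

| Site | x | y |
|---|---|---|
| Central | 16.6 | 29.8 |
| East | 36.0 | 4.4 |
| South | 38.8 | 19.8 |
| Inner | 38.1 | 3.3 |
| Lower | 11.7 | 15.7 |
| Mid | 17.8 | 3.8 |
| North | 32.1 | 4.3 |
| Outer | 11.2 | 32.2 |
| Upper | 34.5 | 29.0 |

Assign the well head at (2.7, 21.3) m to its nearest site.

Lower

Squared distances to each site:
Central: 265.460; East: 1394.500; South: 1305.460; Inner: 1577.160; Lower: 112.360; Mid: 534.260; North: 1153.360; Outer: 191.060; Upper: 1070.530.
Minimum at Lower.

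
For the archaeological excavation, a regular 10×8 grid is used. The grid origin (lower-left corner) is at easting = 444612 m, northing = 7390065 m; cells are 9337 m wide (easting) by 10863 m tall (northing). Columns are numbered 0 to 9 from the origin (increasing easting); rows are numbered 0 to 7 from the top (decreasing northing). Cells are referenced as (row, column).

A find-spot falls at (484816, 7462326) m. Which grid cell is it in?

(1, 4)

Column index: ⌊(484816 − 444612) / 9337⌋ = ⌊4.306⌋ = 4
Row offset from origin: ⌊(7462326 − 7390065) / 10863⌋ = ⌊6.652⌋ = 6 → row 1 (counted from top)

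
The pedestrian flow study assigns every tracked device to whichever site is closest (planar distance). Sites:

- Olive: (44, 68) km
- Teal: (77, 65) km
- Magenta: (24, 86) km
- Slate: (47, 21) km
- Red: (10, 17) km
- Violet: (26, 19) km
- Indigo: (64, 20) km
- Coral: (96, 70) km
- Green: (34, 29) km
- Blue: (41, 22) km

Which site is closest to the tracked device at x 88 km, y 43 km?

Teal

Squared distances to each site:
Olive: 2561.000; Teal: 605.000; Magenta: 5945.000; Slate: 2165.000; Red: 6760.000; Violet: 4420.000; Indigo: 1105.000; Coral: 793.000; Green: 3112.000; Blue: 2650.000.
Minimum at Teal.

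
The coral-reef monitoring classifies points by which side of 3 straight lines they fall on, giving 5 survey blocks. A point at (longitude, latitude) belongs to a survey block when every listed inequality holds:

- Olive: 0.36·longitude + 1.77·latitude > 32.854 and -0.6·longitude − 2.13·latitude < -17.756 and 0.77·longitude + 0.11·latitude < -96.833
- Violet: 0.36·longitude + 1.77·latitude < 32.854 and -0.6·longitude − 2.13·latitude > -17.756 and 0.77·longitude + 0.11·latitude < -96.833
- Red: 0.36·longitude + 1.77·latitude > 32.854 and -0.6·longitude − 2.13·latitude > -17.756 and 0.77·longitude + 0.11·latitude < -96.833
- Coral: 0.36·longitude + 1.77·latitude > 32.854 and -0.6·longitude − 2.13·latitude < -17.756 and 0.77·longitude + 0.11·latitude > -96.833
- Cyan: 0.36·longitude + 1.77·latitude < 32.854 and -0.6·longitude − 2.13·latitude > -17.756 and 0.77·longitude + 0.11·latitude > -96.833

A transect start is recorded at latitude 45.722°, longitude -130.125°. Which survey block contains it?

0.36·-130.125 + 1.77·45.722 = 34.083, which is > 32.854
-0.6·-130.125 − 2.13·45.722 = -19.313, which is < -17.756
0.77·-130.125 + 0.11·45.722 = -95.167, which is > -96.833
This sign pattern matches Coral.

Coral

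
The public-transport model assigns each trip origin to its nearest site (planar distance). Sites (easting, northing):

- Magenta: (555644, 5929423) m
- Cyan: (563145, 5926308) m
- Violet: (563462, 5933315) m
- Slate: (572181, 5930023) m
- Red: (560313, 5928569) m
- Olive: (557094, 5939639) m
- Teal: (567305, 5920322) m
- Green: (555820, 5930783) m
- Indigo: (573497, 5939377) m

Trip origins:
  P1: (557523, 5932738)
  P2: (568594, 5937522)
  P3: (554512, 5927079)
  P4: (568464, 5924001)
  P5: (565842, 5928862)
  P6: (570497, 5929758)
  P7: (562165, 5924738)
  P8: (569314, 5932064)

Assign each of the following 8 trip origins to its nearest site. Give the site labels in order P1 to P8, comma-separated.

P1 → Green (d²=6722234.00)
P2 → Indigo (d²=27480434.00)
P3 → Magenta (d²=6775760.00)
P4 → Teal (d²=14878322.00)
P5 → Cyan (d²=13796725.00)
P6 → Slate (d²=2906081.00)
P7 → Cyan (d²=3425300.00)
P8 → Slate (d²=12385370.00)

Green, Indigo, Magenta, Teal, Cyan, Slate, Cyan, Slate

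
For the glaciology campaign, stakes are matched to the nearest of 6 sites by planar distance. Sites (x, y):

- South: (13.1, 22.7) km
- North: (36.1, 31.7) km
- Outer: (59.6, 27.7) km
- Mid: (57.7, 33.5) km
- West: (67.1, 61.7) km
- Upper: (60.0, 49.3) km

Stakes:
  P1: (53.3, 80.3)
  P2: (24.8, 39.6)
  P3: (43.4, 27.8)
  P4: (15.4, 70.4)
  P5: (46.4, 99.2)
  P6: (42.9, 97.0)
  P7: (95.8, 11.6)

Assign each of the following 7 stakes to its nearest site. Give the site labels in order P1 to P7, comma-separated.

West, North, North, North, West, West, Outer

P1 → West (d²=536.40)
P2 → North (d²=190.10)
P3 → North (d²=68.50)
P4 → North (d²=1926.18)
P5 → West (d²=1834.74)
P6 → West (d²=1831.73)
P7 → Outer (d²=1569.65)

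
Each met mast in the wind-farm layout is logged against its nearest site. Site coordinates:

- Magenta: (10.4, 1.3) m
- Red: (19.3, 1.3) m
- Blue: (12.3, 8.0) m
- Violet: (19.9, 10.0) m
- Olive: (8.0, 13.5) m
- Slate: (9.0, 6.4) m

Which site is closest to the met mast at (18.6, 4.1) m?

Red

Squared distances to each site:
Magenta: 75.080; Red: 8.330; Blue: 54.900; Violet: 36.500; Olive: 200.720; Slate: 97.450.
Minimum at Red.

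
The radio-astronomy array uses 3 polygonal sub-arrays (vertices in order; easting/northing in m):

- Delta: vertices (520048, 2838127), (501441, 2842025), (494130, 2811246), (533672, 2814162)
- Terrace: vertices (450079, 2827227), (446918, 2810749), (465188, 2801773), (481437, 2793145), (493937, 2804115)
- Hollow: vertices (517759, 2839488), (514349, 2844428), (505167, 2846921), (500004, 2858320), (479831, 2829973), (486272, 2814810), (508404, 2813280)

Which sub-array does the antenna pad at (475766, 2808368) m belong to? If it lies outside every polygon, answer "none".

Cast a ray rightward from (475766, 2808368). For each polygon, the edges (by vertex number in listed order) whose endpoints lie on opposite sides of northing = 2808368, where each meets that height, and whether that is right or left of the point:
Delta: no edge straddles that height → 0 crossings.
Terrace: 2–3 at easting≈451764.4 (left), 5–1 at easting≈485866.4 (right) → 1 crossing.
Hollow: no edge straddles that height → 0 crossings.
Only Terrace has an odd count, so the point is inside Terrace.

Terrace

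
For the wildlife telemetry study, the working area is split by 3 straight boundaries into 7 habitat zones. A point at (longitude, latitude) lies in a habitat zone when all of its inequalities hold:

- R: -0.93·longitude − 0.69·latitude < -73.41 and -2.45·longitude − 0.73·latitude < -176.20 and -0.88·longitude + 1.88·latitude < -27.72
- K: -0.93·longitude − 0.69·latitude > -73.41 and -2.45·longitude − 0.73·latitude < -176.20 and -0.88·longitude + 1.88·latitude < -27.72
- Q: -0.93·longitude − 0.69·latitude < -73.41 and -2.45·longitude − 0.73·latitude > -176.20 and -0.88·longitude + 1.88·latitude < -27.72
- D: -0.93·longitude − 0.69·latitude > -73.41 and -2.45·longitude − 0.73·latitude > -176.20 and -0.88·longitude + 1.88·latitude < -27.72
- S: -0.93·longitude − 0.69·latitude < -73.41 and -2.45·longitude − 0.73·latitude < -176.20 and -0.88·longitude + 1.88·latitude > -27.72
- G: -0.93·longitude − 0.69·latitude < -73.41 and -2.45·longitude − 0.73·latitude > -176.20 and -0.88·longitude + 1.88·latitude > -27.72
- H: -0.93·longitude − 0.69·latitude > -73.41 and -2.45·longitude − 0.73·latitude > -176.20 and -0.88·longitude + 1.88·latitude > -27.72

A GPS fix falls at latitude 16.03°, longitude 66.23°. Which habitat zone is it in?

D

-0.93·66.23 − 0.69·16.03 = -72.655, which is > -73.41
-2.45·66.23 − 0.73·16.03 = -173.965, which is > -176.20
-0.88·66.23 + 1.88·16.03 = -28.146, which is < -27.72
This sign pattern matches D.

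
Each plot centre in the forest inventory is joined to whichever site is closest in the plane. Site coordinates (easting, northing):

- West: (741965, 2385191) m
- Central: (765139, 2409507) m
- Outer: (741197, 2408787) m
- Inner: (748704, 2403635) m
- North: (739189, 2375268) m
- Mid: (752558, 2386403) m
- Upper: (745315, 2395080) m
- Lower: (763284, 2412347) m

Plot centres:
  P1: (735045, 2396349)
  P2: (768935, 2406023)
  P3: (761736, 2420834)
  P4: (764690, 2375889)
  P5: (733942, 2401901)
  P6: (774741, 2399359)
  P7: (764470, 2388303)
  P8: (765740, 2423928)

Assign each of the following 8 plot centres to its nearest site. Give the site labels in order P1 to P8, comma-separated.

Upper, Central, Lower, Mid, Outer, Central, Mid, Lower

P1 → Upper (d²=107083261.00)
P2 → Central (d²=26547872.00)
P3 → Lower (d²=74425473.00)
P4 → Mid (d²=257729620.00)
P5 → Outer (d²=100052021.00)
P6 → Central (d²=195180308.00)
P7 → Mid (d²=145505744.00)
P8 → Lower (d²=140151497.00)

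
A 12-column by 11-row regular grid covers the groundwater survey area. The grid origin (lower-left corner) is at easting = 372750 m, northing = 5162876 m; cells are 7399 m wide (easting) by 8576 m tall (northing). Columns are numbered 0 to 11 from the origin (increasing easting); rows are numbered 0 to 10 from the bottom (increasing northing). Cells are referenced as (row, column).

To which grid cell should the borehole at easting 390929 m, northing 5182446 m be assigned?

Column index: ⌊(390929 − 372750) / 7399⌋ = ⌊2.457⌋ = 2
Row offset from origin: ⌊(5182446 − 5162876) / 8576⌋ = ⌊2.282⌋ = 2 → row 2

(2, 2)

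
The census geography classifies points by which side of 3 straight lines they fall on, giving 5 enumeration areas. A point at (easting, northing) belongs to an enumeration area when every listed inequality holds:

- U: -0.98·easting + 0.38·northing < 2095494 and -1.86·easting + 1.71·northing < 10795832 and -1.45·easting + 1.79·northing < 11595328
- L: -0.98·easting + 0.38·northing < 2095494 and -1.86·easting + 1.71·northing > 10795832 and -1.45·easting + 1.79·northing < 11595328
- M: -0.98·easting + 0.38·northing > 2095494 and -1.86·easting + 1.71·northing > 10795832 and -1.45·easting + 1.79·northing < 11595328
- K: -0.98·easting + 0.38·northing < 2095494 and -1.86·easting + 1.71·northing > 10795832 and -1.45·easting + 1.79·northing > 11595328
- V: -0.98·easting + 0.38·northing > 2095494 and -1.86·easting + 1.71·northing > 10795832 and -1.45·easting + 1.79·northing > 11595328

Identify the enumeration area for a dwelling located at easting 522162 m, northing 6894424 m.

M

-0.98·522162 + 0.38·6894424 = 2108162.360, which is > 2095494
-1.86·522162 + 1.71·6894424 = 10818243.720, which is > 10795832
-1.45·522162 + 1.79·6894424 = 11583884.060, which is < 11595328
This sign pattern matches M.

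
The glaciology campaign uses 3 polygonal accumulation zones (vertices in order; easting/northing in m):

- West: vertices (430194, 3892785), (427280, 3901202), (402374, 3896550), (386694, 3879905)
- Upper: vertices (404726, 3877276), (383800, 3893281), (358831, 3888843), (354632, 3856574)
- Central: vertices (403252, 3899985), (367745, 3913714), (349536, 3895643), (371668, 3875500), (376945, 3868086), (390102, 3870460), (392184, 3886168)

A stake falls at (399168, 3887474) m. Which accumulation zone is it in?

Cast a ray rightward from (399168, 3887474). For each polygon, the edges (by vertex number in listed order) whose endpoints lie on opposite sides of northing = 3887474, where each meets that height, and whether that is right or left of the point:
West: 3–4 at easting≈393824.2 (left), 4–1 at easting≈412257.0 (right) → 1 crossing.
Upper: 1–2 at easting≈391392.5 (left), 3–4 at easting≈358652.9 (left) → 0 crossings.
Central: 3–4 at easting≈358511.6 (left), 7–1 at easting≈393230.2 (left) → 0 crossings.
Only West has an odd count, so the point is inside West.

West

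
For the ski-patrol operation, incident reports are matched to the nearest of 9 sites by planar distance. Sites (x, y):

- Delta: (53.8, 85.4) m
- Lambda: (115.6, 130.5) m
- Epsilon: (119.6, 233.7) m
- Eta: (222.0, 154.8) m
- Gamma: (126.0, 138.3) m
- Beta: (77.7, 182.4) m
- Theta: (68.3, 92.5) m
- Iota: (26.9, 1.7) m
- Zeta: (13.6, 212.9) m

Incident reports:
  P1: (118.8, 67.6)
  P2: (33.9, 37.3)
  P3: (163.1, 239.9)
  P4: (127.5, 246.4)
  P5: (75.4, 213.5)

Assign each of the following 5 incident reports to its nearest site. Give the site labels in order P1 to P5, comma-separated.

Theta, Iota, Epsilon, Epsilon, Beta

P1 → Theta (d²=3170.26)
P2 → Iota (d²=1316.36)
P3 → Epsilon (d²=1930.69)
P4 → Epsilon (d²=223.70)
P5 → Beta (d²=972.50)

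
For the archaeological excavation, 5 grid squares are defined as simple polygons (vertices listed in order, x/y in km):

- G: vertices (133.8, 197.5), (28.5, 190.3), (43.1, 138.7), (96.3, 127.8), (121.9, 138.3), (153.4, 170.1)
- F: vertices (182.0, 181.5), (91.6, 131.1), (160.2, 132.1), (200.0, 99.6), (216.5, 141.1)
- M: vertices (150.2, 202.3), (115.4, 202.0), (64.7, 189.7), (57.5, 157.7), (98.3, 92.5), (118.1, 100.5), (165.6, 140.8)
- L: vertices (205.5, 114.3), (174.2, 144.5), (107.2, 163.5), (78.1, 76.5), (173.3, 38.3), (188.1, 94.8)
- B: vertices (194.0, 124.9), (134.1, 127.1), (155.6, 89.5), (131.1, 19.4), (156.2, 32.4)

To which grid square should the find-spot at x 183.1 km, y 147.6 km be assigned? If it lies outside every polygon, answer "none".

F

Cast a ray rightward from (183.1, 147.6). For each polygon, the edges (by vertex number in listed order) whose endpoints lie on opposite sides of y = 147.6, where each meets that height, and whether that is right or left of the point:
G: 2–3 at x≈40.58 (left), 5–6 at x≈131.11 (left) → 0 crossings.
F: 1–2 at x≈121.20 (left), 5–1 at x≈210.95 (right) → 1 crossing.
M: 4–5 at x≈63.82 (left), 7–1 at x≈163.90 (left) → 0 crossings.
L: 2–3 at x≈163.27 (left), 3–4 at x≈101.88 (left) → 0 crossings.
B: no edge straddles that height → 0 crossings.
Only F has an odd count, so the point is inside F.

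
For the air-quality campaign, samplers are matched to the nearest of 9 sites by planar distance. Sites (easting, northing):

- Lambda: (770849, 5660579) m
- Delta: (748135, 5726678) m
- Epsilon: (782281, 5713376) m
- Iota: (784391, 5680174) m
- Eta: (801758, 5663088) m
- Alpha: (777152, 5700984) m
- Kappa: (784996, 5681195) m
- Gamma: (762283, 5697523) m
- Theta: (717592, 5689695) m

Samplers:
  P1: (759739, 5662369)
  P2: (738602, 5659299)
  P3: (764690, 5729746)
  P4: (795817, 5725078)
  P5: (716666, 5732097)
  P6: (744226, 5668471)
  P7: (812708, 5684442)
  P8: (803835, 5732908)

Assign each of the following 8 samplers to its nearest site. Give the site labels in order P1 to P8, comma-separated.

Lambda, Lambda, Delta, Epsilon, Delta, Lambda, Eta, Epsilon

P1 → Lambda (d²=126636200.00)
P2 → Lambda (d²=1041507409.00)
P3 → Delta (d²=283480649.00)
P4 → Epsilon (d²=320160100.00)
P5 → Delta (d²=1019663522.00)
P6 → Lambda (d²=771067793.00)
P7 → Eta (d²=575895816.00)
P8 → Epsilon (d²=846073940.00)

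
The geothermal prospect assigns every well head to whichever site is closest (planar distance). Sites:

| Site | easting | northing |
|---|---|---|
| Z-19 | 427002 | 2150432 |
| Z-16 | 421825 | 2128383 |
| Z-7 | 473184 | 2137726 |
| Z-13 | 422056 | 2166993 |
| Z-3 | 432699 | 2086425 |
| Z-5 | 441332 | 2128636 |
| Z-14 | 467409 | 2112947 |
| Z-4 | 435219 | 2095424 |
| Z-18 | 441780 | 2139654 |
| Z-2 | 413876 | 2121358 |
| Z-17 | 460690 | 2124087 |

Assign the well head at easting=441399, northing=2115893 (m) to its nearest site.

Squared distances to each site:
Z-19: 1400216130.000; Z-16: 539141576.000; Z-7: 1486966114.000; Z-13: 2985361649.000; Z-3: 944053024.000; Z-5: 162388538.000; Z-14: 685199016.000; Z-4: 457172361.000; Z-18: 564730282.000; Z-2: 787381754.000; Z-17: 439284317.000.
Minimum at Z-5.

Z-5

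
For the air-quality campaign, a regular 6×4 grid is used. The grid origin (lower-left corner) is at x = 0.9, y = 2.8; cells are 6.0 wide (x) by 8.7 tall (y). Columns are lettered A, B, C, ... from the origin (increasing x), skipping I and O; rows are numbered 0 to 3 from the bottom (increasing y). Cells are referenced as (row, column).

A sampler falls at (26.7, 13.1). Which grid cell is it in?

(1, E)

Column index: ⌊(26.7 − 0.9) / 6.0⌋ = ⌊4.300⌋ = 4 → column E
Row offset from origin: ⌊(13.1 − 2.8) / 8.7⌋ = ⌊1.184⌋ = 1 → row 1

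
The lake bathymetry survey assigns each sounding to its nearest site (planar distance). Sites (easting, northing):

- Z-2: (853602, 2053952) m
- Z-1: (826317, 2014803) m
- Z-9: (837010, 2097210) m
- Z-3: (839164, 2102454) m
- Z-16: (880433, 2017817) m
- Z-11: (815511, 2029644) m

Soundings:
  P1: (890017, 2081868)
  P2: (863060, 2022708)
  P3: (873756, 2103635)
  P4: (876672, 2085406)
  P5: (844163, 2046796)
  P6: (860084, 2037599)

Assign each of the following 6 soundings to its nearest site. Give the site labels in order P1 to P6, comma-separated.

Z-2, Z-16, Z-3, Z-2, Z-2, Z-2

P1 → Z-2 (d²=2105355281.00)
P2 → Z-16 (d²=325743010.00)
P3 → Z-3 (d²=1198001225.00)
P4 → Z-2 (d²=1521579016.00)
P5 → Z-2 (d²=140303057.00)
P6 → Z-2 (d²=309436933.00)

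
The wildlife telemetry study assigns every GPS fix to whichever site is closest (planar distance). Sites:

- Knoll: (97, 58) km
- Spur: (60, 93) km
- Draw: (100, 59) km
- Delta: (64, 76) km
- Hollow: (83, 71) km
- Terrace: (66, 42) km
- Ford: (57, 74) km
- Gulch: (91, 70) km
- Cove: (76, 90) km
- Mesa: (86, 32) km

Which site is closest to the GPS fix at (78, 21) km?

Mesa

Squared distances to each site:
Knoll: 1730.000; Spur: 5508.000; Draw: 1928.000; Delta: 3221.000; Hollow: 2525.000; Terrace: 585.000; Ford: 3250.000; Gulch: 2570.000; Cove: 4765.000; Mesa: 185.000.
Minimum at Mesa.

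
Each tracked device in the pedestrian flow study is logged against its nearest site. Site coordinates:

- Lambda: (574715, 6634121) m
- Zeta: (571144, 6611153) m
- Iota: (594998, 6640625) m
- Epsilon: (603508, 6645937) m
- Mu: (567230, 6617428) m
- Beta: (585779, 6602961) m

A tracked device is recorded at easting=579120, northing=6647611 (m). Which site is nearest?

Squared distances to each site:
Lambda: 201384125.000; Zeta: 1392802340.000; Iota: 300915080.000; Epsilon: 597576820.000; Mu: 1052385589.000; Beta: 2037964781.000.
Minimum at Lambda.

Lambda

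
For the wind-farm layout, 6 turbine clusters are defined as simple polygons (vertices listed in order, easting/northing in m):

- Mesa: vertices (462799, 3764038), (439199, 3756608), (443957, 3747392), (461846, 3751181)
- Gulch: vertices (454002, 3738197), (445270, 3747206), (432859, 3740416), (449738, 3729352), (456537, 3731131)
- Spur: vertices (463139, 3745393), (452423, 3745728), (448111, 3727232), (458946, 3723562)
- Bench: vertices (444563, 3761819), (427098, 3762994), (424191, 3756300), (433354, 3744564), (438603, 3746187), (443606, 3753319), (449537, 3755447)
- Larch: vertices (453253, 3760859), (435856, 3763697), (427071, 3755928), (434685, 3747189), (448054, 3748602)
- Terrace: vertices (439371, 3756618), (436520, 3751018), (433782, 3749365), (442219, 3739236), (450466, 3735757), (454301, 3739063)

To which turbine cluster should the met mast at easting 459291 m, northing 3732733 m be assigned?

Spur

Cast a ray rightward from (459291, 3732733). For each polygon, the edges (by vertex number in listed order) whose endpoints lie on opposite sides of northing = 3732733, where each meets that height, and whether that is right or left of the point:
Mesa: no edge straddles that height → 0 crossings.
Gulch: 3–4 at easting≈444580.0 (left), 5–1 at easting≈455962.3 (left) → 0 crossings.
Spur: 2–3 at easting≈449393.5 (left), 4–1 at easting≈460707.4 (right) → 1 crossing.
Bench: no edge straddles that height → 0 crossings.
Larch: no edge straddles that height → 0 crossings.
Terrace: no edge straddles that height → 0 crossings.
Only Spur has an odd count, so the point is inside Spur.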